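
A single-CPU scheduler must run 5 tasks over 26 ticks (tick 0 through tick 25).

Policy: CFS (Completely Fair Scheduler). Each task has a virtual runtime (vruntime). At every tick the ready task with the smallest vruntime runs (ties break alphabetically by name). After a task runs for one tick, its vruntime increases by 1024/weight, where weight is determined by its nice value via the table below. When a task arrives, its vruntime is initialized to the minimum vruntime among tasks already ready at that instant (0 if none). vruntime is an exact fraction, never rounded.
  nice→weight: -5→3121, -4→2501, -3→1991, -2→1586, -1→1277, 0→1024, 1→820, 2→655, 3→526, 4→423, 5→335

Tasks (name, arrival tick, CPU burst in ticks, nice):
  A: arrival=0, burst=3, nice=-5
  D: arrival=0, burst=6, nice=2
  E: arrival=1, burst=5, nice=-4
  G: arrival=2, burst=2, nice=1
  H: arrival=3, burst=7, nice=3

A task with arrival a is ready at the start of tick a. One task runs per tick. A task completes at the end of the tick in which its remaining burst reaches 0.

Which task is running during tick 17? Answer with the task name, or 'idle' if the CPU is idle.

running at tick 17 = H

t=0: vr[A=0 D=0] → run A
t=1: vr[A=1024/3121 D=0 E=0] → run D
t=2: vr[A=1024/3121 D=1024/655 E=0 G=0] → run E
t=3: vr[A=1024/3121 D=1024/655 E=1024/2501 G=0 H=0] → run G
t=4: vr[A=1024/3121 D=1024/655 E=1024/2501 G=256/205 H=0] → run H
t=5: vr[A=1024/3121 D=1024/655 E=1024/2501 G=256/205 H=512/263] → run A
t=6: vr[A=2048/3121 D=1024/655 E=1024/2501 G=256/205 H=512/263] → run E
t=7: vr[A=2048/3121 D=1024/655 E=2048/2501 G=256/205 H=512/263] → run A
t=8: vr[D=1024/655 E=2048/2501 G=256/205 H=512/263] → run E
t=9: vr[D=1024/655 E=3072/2501 G=256/205 H=512/263] → run E
t=10: vr[D=1024/655 E=4096/2501 G=256/205 H=512/263] → run G
t=11: vr[D=1024/655 E=4096/2501 H=512/263] → run D
t=12: vr[D=2048/655 E=4096/2501 H=512/263] → run E
t=13: vr[D=2048/655 H=512/263] → run H
t=14: vr[D=2048/655 H=1024/263] → run D
t=15: vr[D=3072/655 H=1024/263] → run H
t=16: vr[D=3072/655 H=1536/263] → run D
t=17: vr[D=4096/655 H=1536/263] → run H
t=18: vr[D=4096/655 H=2048/263] → run D
t=19: vr[D=1024/131 H=2048/263] → run H
t=20: vr[D=1024/131 H=2560/263] → run D
t=21: vr[H=2560/263] → run H
t=22: vr[H=3072/263] → run H
t=23: (idle)
t=24: (idle)
t=25: (idle)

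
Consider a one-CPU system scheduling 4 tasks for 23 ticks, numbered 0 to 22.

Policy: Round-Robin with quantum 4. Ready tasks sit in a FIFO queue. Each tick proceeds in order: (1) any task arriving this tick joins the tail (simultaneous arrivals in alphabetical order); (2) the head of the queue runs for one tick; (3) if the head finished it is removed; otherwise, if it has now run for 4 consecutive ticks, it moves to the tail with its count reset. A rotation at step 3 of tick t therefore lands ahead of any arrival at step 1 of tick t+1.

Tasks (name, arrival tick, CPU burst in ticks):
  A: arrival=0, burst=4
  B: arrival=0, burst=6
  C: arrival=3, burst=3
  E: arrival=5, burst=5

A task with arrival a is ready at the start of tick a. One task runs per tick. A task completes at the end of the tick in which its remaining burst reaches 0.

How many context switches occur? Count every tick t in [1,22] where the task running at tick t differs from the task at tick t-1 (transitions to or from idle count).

context switches = 6

t=0: queue=[A,B] q_used=0 → run A
t=1: queue=[A,B] q_used=1 → run A
t=2: queue=[A,B] q_used=2 → run A
t=3: queue=[A,B,C] q_used=3 → run A
t=4: queue=[B,C] q_used=0 → run B
t=5: queue=[B,C,E] q_used=1 → run B
t=6: queue=[B,C,E] q_used=2 → run B
t=7: queue=[B,C,E] q_used=3 → run B
t=8: queue=[C,E,B] q_used=0 → run C
t=9: queue=[C,E,B] q_used=1 → run C
t=10: queue=[C,E,B] q_used=2 → run C
t=11: queue=[E,B] q_used=0 → run E
t=12: queue=[E,B] q_used=1 → run E
t=13: queue=[E,B] q_used=2 → run E
t=14: queue=[E,B] q_used=3 → run E
t=15: queue=[B,E] q_used=0 → run B
t=16: queue=[B,E] q_used=1 → run B
t=17: queue=[E] q_used=0 → run E
t=18: (idle)
t=19: (idle)
t=20: (idle)
t=21: (idle)
t=22: (idle)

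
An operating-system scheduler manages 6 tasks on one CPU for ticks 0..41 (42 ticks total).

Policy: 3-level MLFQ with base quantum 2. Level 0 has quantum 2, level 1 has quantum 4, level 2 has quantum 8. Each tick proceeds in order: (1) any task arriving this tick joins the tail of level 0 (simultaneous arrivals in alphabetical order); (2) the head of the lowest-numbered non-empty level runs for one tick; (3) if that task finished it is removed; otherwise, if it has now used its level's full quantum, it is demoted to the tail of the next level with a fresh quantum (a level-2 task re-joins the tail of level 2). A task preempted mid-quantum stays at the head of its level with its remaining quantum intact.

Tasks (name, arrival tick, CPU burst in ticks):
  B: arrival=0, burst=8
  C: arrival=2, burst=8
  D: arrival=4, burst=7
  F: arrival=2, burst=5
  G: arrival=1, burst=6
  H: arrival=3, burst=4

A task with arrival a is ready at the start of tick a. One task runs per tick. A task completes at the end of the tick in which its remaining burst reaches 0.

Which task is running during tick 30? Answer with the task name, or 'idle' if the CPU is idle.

running at tick 30 = D

t=0: L0/L1/L2 = B/-/- → run B
t=1: L0/L1/L2 = BG/-/- → run B
t=2: L0/L1/L2 = GCF/B/- → run G
t=3: L0/L1/L2 = GCFH/B/- → run G
t=4: L0/L1/L2 = CFHD/BG/- → run C
t=5: L0/L1/L2 = CFHD/BG/- → run C
t=6: L0/L1/L2 = FHD/BGC/- → run F
t=7: L0/L1/L2 = FHD/BGC/- → run F
t=8: L0/L1/L2 = HD/BGCF/- → run H
t=9: L0/L1/L2 = HD/BGCF/- → run H
t=10: L0/L1/L2 = D/BGCFH/- → run D
t=11: L0/L1/L2 = D/BGCFH/- → run D
t=12: L0/L1/L2 = -/BGCFHD/- → run B
t=13: L0/L1/L2 = -/BGCFHD/- → run B
t=14: L0/L1/L2 = -/BGCFHD/- → run B
t=15: L0/L1/L2 = -/BGCFHD/- → run B
t=16: L0/L1/L2 = -/GCFHD/B → run G
t=17: L0/L1/L2 = -/GCFHD/B → run G
t=18: L0/L1/L2 = -/GCFHD/B → run G
t=19: L0/L1/L2 = -/GCFHD/B → run G
t=20: L0/L1/L2 = -/CFHD/B → run C
t=21: L0/L1/L2 = -/CFHD/B → run C
t=22: L0/L1/L2 = -/CFHD/B → run C
t=23: L0/L1/L2 = -/CFHD/B → run C
t=24: L0/L1/L2 = -/FHD/BC → run F
t=25: L0/L1/L2 = -/FHD/BC → run F
t=26: L0/L1/L2 = -/FHD/BC → run F
t=27: L0/L1/L2 = -/HD/BC → run H
t=28: L0/L1/L2 = -/HD/BC → run H
t=29: L0/L1/L2 = -/D/BC → run D
t=30: L0/L1/L2 = -/D/BC → run D
t=31: L0/L1/L2 = -/D/BC → run D
t=32: L0/L1/L2 = -/D/BC → run D
t=33: L0/L1/L2 = -/-/BCD → run B
t=34: L0/L1/L2 = -/-/BCD → run B
t=35: L0/L1/L2 = -/-/CD → run C
t=36: L0/L1/L2 = -/-/CD → run C
t=37: L0/L1/L2 = -/-/D → run D
t=38: (idle)
t=39: (idle)
t=40: (idle)
t=41: (idle)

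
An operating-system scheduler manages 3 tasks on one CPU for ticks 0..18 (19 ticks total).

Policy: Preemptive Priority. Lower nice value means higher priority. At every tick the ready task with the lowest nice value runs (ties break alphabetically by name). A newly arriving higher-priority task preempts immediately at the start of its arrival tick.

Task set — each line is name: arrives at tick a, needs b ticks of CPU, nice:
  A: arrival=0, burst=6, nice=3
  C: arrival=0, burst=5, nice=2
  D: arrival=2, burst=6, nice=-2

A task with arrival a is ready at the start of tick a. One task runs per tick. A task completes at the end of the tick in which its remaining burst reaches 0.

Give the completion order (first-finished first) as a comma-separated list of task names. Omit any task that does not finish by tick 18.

completion order = D, C, A

t=0: ready={A,C} → run C
t=1: ready={A,C} → run C
t=2: ready={A,C,D} → run D
t=3: ready={A,C,D} → run D
t=4: ready={A,C,D} → run D
t=5: ready={A,C,D} → run D
t=6: ready={A,C,D} → run D
t=7: ready={A,C,D} → run D
t=8: ready={A,C} → run C
t=9: ready={A,C} → run C
t=10: ready={A,C} → run C
t=11: ready={A} → run A
t=12: ready={A} → run A
t=13: ready={A} → run A
t=14: ready={A} → run A
t=15: ready={A} → run A
t=16: ready={A} → run A
t=17: (idle)
t=18: (idle)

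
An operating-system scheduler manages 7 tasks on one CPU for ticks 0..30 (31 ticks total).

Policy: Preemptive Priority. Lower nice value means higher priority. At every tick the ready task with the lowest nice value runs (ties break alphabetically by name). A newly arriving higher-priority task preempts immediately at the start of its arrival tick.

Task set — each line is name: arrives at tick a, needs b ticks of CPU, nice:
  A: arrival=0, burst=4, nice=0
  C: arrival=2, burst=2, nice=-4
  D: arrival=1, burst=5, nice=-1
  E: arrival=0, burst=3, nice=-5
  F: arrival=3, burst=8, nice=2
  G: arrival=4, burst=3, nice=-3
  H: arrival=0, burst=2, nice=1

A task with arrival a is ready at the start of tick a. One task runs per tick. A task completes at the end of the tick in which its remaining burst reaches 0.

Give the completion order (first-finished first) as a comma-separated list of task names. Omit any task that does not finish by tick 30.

t=0: ready={A,E,H} → run E
t=1: ready={A,D,E,H} → run E
t=2: ready={A,C,D,E,H} → run E
t=3: ready={A,C,D,F,H} → run C
t=4: ready={A,C,D,F,G,H} → run C
t=5: ready={A,D,F,G,H} → run G
t=6: ready={A,D,F,G,H} → run G
t=7: ready={A,D,F,G,H} → run G
t=8: ready={A,D,F,H} → run D
t=9: ready={A,D,F,H} → run D
t=10: ready={A,D,F,H} → run D
t=11: ready={A,D,F,H} → run D
t=12: ready={A,D,F,H} → run D
t=13: ready={A,F,H} → run A
t=14: ready={A,F,H} → run A
t=15: ready={A,F,H} → run A
t=16: ready={A,F,H} → run A
t=17: ready={F,H} → run H
t=18: ready={F,H} → run H
t=19: ready={F} → run F
t=20: ready={F} → run F
t=21: ready={F} → run F
t=22: ready={F} → run F
t=23: ready={F} → run F
t=24: ready={F} → run F
t=25: ready={F} → run F
t=26: ready={F} → run F
t=27: (idle)
t=28: (idle)
t=29: (idle)
t=30: (idle)

completion order = E, C, G, D, A, H, F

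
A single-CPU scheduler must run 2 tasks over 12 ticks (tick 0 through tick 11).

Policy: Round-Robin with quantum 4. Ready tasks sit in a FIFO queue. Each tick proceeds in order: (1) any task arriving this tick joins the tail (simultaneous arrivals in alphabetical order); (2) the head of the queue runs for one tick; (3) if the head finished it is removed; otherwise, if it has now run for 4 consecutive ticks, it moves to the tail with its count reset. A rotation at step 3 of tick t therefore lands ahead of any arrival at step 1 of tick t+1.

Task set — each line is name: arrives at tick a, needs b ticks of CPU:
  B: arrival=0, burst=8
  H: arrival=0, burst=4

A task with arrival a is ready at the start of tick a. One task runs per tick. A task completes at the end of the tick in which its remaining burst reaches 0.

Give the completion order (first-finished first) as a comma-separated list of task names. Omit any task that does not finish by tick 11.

completion order = H, B

t=0: queue=[B,H] q_used=0 → run B
t=1: queue=[B,H] q_used=1 → run B
t=2: queue=[B,H] q_used=2 → run B
t=3: queue=[B,H] q_used=3 → run B
t=4: queue=[H,B] q_used=0 → run H
t=5: queue=[H,B] q_used=1 → run H
t=6: queue=[H,B] q_used=2 → run H
t=7: queue=[H,B] q_used=3 → run H
t=8: queue=[B] q_used=0 → run B
t=9: queue=[B] q_used=1 → run B
t=10: queue=[B] q_used=2 → run B
t=11: queue=[B] q_used=3 → run B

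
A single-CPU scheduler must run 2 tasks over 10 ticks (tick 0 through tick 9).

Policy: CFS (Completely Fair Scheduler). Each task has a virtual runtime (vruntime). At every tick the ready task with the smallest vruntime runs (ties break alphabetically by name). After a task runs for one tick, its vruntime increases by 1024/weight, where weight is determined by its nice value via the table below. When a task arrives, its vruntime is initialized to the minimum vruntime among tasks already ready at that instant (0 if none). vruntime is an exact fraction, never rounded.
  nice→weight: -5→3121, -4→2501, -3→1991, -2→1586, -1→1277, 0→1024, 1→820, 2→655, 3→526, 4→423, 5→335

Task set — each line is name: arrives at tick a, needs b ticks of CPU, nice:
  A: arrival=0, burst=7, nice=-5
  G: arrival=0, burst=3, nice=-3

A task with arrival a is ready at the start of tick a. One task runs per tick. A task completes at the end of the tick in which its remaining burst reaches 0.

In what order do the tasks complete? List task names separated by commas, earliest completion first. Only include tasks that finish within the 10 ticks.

t=0: vr[A=0 G=0] → run A
t=1: vr[A=1024/3121 G=0] → run G
t=2: vr[A=1024/3121 G=1024/1991] → run A
t=3: vr[A=2048/3121 G=1024/1991] → run G
t=4: vr[A=2048/3121 G=2048/1991] → run A
t=5: vr[A=3072/3121 G=2048/1991] → run A
t=6: vr[A=4096/3121 G=2048/1991] → run G
t=7: vr[A=4096/3121] → run A
t=8: vr[A=5120/3121] → run A
t=9: vr[A=6144/3121] → run A

completion order = G, A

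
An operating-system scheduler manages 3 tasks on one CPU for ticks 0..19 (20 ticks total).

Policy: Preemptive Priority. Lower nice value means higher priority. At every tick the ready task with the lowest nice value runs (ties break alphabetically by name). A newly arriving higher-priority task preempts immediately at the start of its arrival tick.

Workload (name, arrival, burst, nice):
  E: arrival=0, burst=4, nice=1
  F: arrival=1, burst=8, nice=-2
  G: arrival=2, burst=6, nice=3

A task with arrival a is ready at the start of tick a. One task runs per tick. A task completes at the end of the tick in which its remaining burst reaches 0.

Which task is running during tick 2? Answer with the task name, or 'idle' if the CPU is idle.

t=0: ready={E} → run E
t=1: ready={E,F} → run F
t=2: ready={E,F,G} → run F
t=3: ready={E,F,G} → run F
t=4: ready={E,F,G} → run F
t=5: ready={E,F,G} → run F
t=6: ready={E,F,G} → run F
t=7: ready={E,F,G} → run F
t=8: ready={E,F,G} → run F
t=9: ready={E,G} → run E
t=10: ready={E,G} → run E
t=11: ready={E,G} → run E
t=12: ready={G} → run G
t=13: ready={G} → run G
t=14: ready={G} → run G
t=15: ready={G} → run G
t=16: ready={G} → run G
t=17: ready={G} → run G
t=18: (idle)
t=19: (idle)

running at tick 2 = F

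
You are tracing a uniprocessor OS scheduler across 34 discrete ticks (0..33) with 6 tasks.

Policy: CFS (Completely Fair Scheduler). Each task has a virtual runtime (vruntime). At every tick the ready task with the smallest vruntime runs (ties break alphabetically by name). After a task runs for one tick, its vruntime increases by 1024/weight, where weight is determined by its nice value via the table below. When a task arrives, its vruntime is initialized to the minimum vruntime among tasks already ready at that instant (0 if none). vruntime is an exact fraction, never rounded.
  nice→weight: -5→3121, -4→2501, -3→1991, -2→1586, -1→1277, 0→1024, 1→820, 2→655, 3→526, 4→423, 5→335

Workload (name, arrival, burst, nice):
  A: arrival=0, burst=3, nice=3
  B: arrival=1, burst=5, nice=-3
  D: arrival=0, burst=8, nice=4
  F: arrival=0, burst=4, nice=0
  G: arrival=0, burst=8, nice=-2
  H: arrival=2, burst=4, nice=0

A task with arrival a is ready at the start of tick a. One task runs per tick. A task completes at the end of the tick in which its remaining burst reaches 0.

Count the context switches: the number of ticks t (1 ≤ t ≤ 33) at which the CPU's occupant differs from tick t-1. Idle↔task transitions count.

t=0: vr[A=0 D=0 F=0 G=0] → run A
t=1: vr[A=512/263 B=0 D=0 F=0 G=0] → run B
t=2: vr[A=512/263 B=1024/1991 D=0 F=0 G=0 H=0] → run D
t=3: vr[A=512/263 B=1024/1991 D=1024/423 F=0 G=0 H=0] → run F
t=4: vr[A=512/263 B=1024/1991 D=1024/423 F=1 G=0 H=0] → run G
t=5: vr[A=512/263 B=1024/1991 D=1024/423 F=1 G=512/793 H=0] → run H
t=6: vr[A=512/263 B=1024/1991 D=1024/423 F=1 G=512/793 H=1] → run B
t=7: vr[A=512/263 B=2048/1991 D=1024/423 F=1 G=512/793 H=1] → run G
t=8: vr[A=512/263 B=2048/1991 D=1024/423 F=1 G=1024/793 H=1] → run F
t=9: vr[A=512/263 B=2048/1991 D=1024/423 F=2 G=1024/793 H=1] → run H
t=10: vr[A=512/263 B=2048/1991 D=1024/423 F=2 G=1024/793 H=2] → run B
t=11: vr[A=512/263 B=3072/1991 D=1024/423 F=2 G=1024/793 H=2] → run G
t=12: vr[A=512/263 B=3072/1991 D=1024/423 F=2 G=1536/793 H=2] → run B
t=13: vr[A=512/263 B=4096/1991 D=1024/423 F=2 G=1536/793 H=2] → run G
t=14: vr[A=512/263 B=4096/1991 D=1024/423 F=2 G=2048/793 H=2] → run A
t=15: vr[A=1024/263 B=4096/1991 D=1024/423 F=2 G=2048/793 H=2] → run F
t=16: vr[A=1024/263 B=4096/1991 D=1024/423 F=3 G=2048/793 H=2] → run H
t=17: vr[A=1024/263 B=4096/1991 D=1024/423 F=3 G=2048/793 H=3] → run B
t=18: vr[A=1024/263 D=1024/423 F=3 G=2048/793 H=3] → run D
t=19: vr[A=1024/263 D=2048/423 F=3 G=2048/793 H=3] → run G
t=20: vr[A=1024/263 D=2048/423 F=3 G=2560/793 H=3] → run F
t=21: vr[A=1024/263 D=2048/423 G=2560/793 H=3] → run H
t=22: vr[A=1024/263 D=2048/423 G=2560/793] → run G
t=23: vr[A=1024/263 D=2048/423 G=3072/793] → run G
t=24: vr[A=1024/263 D=2048/423 G=3584/793] → run A
t=25: vr[D=2048/423 G=3584/793] → run G
t=26: vr[D=2048/423] → run D
t=27: vr[D=1024/141] → run D
t=28: vr[D=4096/423] → run D
t=29: vr[D=5120/423] → run D
t=30: vr[D=2048/141] → run D
t=31: vr[D=7168/423] → run D
t=32: (idle)
t=33: (idle)

context switches = 26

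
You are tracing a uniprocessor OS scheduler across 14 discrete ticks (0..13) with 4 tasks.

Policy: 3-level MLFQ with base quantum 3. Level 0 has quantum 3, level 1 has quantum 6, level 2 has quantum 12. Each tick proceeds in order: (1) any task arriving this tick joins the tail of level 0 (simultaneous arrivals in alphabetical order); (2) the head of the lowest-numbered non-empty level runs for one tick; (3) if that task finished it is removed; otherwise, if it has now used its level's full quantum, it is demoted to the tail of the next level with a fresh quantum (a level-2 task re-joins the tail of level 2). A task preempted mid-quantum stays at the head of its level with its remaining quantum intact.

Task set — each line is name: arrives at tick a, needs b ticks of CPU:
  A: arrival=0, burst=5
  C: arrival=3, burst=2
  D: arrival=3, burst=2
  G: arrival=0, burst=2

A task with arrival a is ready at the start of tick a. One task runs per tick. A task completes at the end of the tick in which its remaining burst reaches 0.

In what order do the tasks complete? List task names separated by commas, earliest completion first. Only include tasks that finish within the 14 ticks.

completion order = G, C, D, A

t=0: L0/L1/L2 = AG/-/- → run A
t=1: L0/L1/L2 = AG/-/- → run A
t=2: L0/L1/L2 = AG/-/- → run A
t=3: L0/L1/L2 = GCD/A/- → run G
t=4: L0/L1/L2 = GCD/A/- → run G
t=5: L0/L1/L2 = CD/A/- → run C
t=6: L0/L1/L2 = CD/A/- → run C
t=7: L0/L1/L2 = D/A/- → run D
t=8: L0/L1/L2 = D/A/- → run D
t=9: L0/L1/L2 = -/A/- → run A
t=10: L0/L1/L2 = -/A/- → run A
t=11: (idle)
t=12: (idle)
t=13: (idle)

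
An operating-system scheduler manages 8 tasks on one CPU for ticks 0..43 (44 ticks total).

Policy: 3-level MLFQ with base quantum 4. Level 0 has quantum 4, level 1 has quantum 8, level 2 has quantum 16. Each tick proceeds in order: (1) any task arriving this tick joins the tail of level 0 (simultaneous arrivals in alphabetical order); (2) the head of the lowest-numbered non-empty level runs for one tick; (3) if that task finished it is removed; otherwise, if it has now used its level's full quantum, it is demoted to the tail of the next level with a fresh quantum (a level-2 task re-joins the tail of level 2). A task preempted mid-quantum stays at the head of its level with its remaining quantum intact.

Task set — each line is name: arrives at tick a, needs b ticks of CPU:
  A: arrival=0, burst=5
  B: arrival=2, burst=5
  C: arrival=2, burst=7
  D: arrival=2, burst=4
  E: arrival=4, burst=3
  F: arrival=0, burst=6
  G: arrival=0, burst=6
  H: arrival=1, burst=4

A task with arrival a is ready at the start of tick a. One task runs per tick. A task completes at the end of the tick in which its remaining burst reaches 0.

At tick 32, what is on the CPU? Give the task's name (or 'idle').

running at tick 32 = F

t=0: L0/L1/L2 = AFG/-/- → run A
t=1: L0/L1/L2 = AFGH/-/- → run A
t=2: L0/L1/L2 = AFGHBCD/-/- → run A
t=3: L0/L1/L2 = AFGHBCD/-/- → run A
t=4: L0/L1/L2 = FGHBCDE/A/- → run F
t=5: L0/L1/L2 = FGHBCDE/A/- → run F
t=6: L0/L1/L2 = FGHBCDE/A/- → run F
t=7: L0/L1/L2 = FGHBCDE/A/- → run F
t=8: L0/L1/L2 = GHBCDE/AF/- → run G
t=9: L0/L1/L2 = GHBCDE/AF/- → run G
t=10: L0/L1/L2 = GHBCDE/AF/- → run G
t=11: L0/L1/L2 = GHBCDE/AF/- → run G
t=12: L0/L1/L2 = HBCDE/AFG/- → run H
t=13: L0/L1/L2 = HBCDE/AFG/- → run H
t=14: L0/L1/L2 = HBCDE/AFG/- → run H
t=15: L0/L1/L2 = HBCDE/AFG/- → run H
t=16: L0/L1/L2 = BCDE/AFG/- → run B
t=17: L0/L1/L2 = BCDE/AFG/- → run B
t=18: L0/L1/L2 = BCDE/AFG/- → run B
t=19: L0/L1/L2 = BCDE/AFG/- → run B
t=20: L0/L1/L2 = CDE/AFGB/- → run C
t=21: L0/L1/L2 = CDE/AFGB/- → run C
t=22: L0/L1/L2 = CDE/AFGB/- → run C
t=23: L0/L1/L2 = CDE/AFGB/- → run C
t=24: L0/L1/L2 = DE/AFGBC/- → run D
t=25: L0/L1/L2 = DE/AFGBC/- → run D
t=26: L0/L1/L2 = DE/AFGBC/- → run D
t=27: L0/L1/L2 = DE/AFGBC/- → run D
t=28: L0/L1/L2 = E/AFGBC/- → run E
t=29: L0/L1/L2 = E/AFGBC/- → run E
t=30: L0/L1/L2 = E/AFGBC/- → run E
t=31: L0/L1/L2 = -/AFGBC/- → run A
t=32: L0/L1/L2 = -/FGBC/- → run F
t=33: L0/L1/L2 = -/FGBC/- → run F
t=34: L0/L1/L2 = -/GBC/- → run G
t=35: L0/L1/L2 = -/GBC/- → run G
t=36: L0/L1/L2 = -/BC/- → run B
t=37: L0/L1/L2 = -/C/- → run C
t=38: L0/L1/L2 = -/C/- → run C
t=39: L0/L1/L2 = -/C/- → run C
t=40: (idle)
t=41: (idle)
t=42: (idle)
t=43: (idle)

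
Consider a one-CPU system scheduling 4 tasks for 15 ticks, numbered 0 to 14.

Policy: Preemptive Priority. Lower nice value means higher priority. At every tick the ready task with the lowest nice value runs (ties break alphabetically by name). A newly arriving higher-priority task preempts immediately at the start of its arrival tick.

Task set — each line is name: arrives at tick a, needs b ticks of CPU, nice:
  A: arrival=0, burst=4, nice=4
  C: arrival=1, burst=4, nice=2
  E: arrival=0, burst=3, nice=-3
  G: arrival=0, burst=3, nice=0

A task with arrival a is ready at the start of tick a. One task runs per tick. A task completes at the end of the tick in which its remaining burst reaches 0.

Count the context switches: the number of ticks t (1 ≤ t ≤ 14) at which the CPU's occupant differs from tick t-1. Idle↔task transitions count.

t=0: ready={A,E,G} → run E
t=1: ready={A,C,E,G} → run E
t=2: ready={A,C,E,G} → run E
t=3: ready={A,C,G} → run G
t=4: ready={A,C,G} → run G
t=5: ready={A,C,G} → run G
t=6: ready={A,C} → run C
t=7: ready={A,C} → run C
t=8: ready={A,C} → run C
t=9: ready={A,C} → run C
t=10: ready={A} → run A
t=11: ready={A} → run A
t=12: ready={A} → run A
t=13: ready={A} → run A
t=14: (idle)

context switches = 4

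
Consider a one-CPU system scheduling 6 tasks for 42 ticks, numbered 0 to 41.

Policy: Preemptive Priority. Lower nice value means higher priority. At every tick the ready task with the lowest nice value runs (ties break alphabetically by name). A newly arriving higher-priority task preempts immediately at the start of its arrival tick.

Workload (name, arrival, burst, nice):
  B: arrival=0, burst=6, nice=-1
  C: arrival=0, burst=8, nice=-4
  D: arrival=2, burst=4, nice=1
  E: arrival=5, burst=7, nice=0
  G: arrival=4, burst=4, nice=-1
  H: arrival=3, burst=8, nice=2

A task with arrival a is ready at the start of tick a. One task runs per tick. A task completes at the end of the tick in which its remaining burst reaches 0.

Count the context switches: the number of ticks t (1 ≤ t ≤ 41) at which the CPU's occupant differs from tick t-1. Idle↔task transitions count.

t=0: ready={B,C} → run C
t=1: ready={B,C} → run C
t=2: ready={B,C,D} → run C
t=3: ready={B,C,D,H} → run C
t=4: ready={B,C,D,G,H} → run C
t=5: ready={B,C,D,E,G,H} → run C
t=6: ready={B,C,D,E,G,H} → run C
t=7: ready={B,C,D,E,G,H} → run C
t=8: ready={B,D,E,G,H} → run B
t=9: ready={B,D,E,G,H} → run B
t=10: ready={B,D,E,G,H} → run B
t=11: ready={B,D,E,G,H} → run B
t=12: ready={B,D,E,G,H} → run B
t=13: ready={B,D,E,G,H} → run B
t=14: ready={D,E,G,H} → run G
t=15: ready={D,E,G,H} → run G
t=16: ready={D,E,G,H} → run G
t=17: ready={D,E,G,H} → run G
t=18: ready={D,E,H} → run E
t=19: ready={D,E,H} → run E
t=20: ready={D,E,H} → run E
t=21: ready={D,E,H} → run E
t=22: ready={D,E,H} → run E
t=23: ready={D,E,H} → run E
t=24: ready={D,E,H} → run E
t=25: ready={D,H} → run D
t=26: ready={D,H} → run D
t=27: ready={D,H} → run D
t=28: ready={D,H} → run D
t=29: ready={H} → run H
t=30: ready={H} → run H
t=31: ready={H} → run H
t=32: ready={H} → run H
t=33: ready={H} → run H
t=34: ready={H} → run H
t=35: ready={H} → run H
t=36: ready={H} → run H
t=37: (idle)
t=38: (idle)
t=39: (idle)
t=40: (idle)
t=41: (idle)

context switches = 6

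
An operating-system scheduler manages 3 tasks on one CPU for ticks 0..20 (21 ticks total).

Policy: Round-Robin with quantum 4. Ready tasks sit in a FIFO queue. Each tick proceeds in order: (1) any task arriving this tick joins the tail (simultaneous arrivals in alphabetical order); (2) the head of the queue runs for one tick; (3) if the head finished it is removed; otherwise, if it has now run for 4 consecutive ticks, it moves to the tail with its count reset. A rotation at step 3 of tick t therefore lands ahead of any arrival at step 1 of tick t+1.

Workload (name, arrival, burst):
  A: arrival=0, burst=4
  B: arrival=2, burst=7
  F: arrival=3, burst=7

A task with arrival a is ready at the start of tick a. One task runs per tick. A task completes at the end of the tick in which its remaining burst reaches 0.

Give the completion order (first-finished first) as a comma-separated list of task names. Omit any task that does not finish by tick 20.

completion order = A, B, F

t=0: queue=[A] q_used=0 → run A
t=1: queue=[A] q_used=1 → run A
t=2: queue=[A,B] q_used=2 → run A
t=3: queue=[A,B,F] q_used=3 → run A
t=4: queue=[B,F] q_used=0 → run B
t=5: queue=[B,F] q_used=1 → run B
t=6: queue=[B,F] q_used=2 → run B
t=7: queue=[B,F] q_used=3 → run B
t=8: queue=[F,B] q_used=0 → run F
t=9: queue=[F,B] q_used=1 → run F
t=10: queue=[F,B] q_used=2 → run F
t=11: queue=[F,B] q_used=3 → run F
t=12: queue=[B,F] q_used=0 → run B
t=13: queue=[B,F] q_used=1 → run B
t=14: queue=[B,F] q_used=2 → run B
t=15: queue=[F] q_used=0 → run F
t=16: queue=[F] q_used=1 → run F
t=17: queue=[F] q_used=2 → run F
t=18: (idle)
t=19: (idle)
t=20: (idle)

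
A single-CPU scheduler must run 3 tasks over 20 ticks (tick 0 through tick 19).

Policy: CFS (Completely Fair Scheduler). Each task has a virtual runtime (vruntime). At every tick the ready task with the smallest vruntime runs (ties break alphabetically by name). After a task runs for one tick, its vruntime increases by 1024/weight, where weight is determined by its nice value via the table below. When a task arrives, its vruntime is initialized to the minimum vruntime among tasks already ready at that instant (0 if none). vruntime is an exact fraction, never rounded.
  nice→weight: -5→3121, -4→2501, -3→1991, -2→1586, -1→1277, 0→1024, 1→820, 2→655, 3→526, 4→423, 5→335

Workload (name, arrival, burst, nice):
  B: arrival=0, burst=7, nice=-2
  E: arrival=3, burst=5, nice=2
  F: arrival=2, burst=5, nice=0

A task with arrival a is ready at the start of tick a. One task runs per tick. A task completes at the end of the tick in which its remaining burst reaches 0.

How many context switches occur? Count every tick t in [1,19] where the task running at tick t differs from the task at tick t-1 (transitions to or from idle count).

context switches = 14

t=0: vr[B=0] → run B
t=1: vr[B=512/793] → run B
t=2: vr[B=1024/793 F=1024/793] → run B
t=3: vr[B=1536/793 E=1024/793 F=1024/793] → run E
t=4: vr[B=1536/793 E=1482752/519415 F=1024/793] → run F
t=5: vr[B=1536/793 E=1482752/519415 F=1817/793] → run B
t=6: vr[B=2048/793 E=1482752/519415 F=1817/793] → run F
t=7: vr[B=2048/793 E=1482752/519415 F=2610/793] → run B
t=8: vr[B=2560/793 E=1482752/519415 F=2610/793] → run E
t=9: vr[B=2560/793 E=2294784/519415 F=2610/793] → run B
t=10: vr[B=3072/793 E=2294784/519415 F=2610/793] → run F
t=11: vr[B=3072/793 E=2294784/519415 F=3403/793] → run B
t=12: vr[E=2294784/519415 F=3403/793] → run F
t=13: vr[E=2294784/519415 F=4196/793] → run E
t=14: vr[E=3106816/519415 F=4196/793] → run F
t=15: vr[E=3106816/519415] → run E
t=16: vr[E=3918848/519415] → run E
t=17: (idle)
t=18: (idle)
t=19: (idle)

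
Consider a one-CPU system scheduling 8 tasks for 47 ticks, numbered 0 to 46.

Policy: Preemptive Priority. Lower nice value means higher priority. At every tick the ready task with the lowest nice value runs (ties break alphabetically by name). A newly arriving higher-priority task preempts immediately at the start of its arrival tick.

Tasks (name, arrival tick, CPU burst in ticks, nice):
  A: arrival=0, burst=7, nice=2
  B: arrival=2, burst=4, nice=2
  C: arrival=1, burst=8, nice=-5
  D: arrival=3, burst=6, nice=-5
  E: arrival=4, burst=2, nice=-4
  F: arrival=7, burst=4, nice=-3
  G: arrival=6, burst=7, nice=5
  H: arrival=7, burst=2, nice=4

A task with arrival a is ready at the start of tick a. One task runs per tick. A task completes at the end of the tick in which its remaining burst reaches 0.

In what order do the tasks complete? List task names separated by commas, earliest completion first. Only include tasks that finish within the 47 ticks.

completion order = C, D, E, F, A, B, H, G

t=0: ready={A} → run A
t=1: ready={A,C} → run C
t=2: ready={A,B,C} → run C
t=3: ready={A,B,C,D} → run C
t=4: ready={A,B,C,D,E} → run C
t=5: ready={A,B,C,D,E} → run C
t=6: ready={A,B,C,D,E,G} → run C
t=7: ready={A,B,C,D,E,F,G,H} → run C
t=8: ready={A,B,C,D,E,F,G,H} → run C
t=9: ready={A,B,D,E,F,G,H} → run D
t=10: ready={A,B,D,E,F,G,H} → run D
t=11: ready={A,B,D,E,F,G,H} → run D
t=12: ready={A,B,D,E,F,G,H} → run D
t=13: ready={A,B,D,E,F,G,H} → run D
t=14: ready={A,B,D,E,F,G,H} → run D
t=15: ready={A,B,E,F,G,H} → run E
t=16: ready={A,B,E,F,G,H} → run E
t=17: ready={A,B,F,G,H} → run F
t=18: ready={A,B,F,G,H} → run F
t=19: ready={A,B,F,G,H} → run F
t=20: ready={A,B,F,G,H} → run F
t=21: ready={A,B,G,H} → run A
t=22: ready={A,B,G,H} → run A
t=23: ready={A,B,G,H} → run A
t=24: ready={A,B,G,H} → run A
t=25: ready={A,B,G,H} → run A
t=26: ready={A,B,G,H} → run A
t=27: ready={B,G,H} → run B
t=28: ready={B,G,H} → run B
t=29: ready={B,G,H} → run B
t=30: ready={B,G,H} → run B
t=31: ready={G,H} → run H
t=32: ready={G,H} → run H
t=33: ready={G} → run G
t=34: ready={G} → run G
t=35: ready={G} → run G
t=36: ready={G} → run G
t=37: ready={G} → run G
t=38: ready={G} → run G
t=39: ready={G} → run G
t=40: (idle)
t=41: (idle)
t=42: (idle)
t=43: (idle)
t=44: (idle)
t=45: (idle)
t=46: (idle)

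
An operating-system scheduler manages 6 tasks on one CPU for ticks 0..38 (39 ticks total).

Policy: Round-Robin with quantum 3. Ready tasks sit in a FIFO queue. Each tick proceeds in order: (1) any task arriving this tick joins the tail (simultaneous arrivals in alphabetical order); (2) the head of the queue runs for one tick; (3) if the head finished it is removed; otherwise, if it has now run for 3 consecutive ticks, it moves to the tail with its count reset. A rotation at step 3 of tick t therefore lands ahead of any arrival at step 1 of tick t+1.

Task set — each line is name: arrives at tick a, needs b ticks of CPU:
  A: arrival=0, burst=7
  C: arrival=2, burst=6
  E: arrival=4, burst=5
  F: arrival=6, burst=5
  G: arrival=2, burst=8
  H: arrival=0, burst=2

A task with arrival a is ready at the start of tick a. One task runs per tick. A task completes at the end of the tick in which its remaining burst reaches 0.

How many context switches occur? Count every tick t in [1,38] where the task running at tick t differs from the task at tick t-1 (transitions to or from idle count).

t=0: queue=[A,H] q_used=0 → run A
t=1: queue=[A,H] q_used=1 → run A
t=2: queue=[A,H,C,G] q_used=2 → run A
t=3: queue=[H,C,G,A] q_used=0 → run H
t=4: queue=[H,C,G,A,E] q_used=1 → run H
t=5: queue=[C,G,A,E] q_used=0 → run C
t=6: queue=[C,G,A,E,F] q_used=1 → run C
t=7: queue=[C,G,A,E,F] q_used=2 → run C
t=8: queue=[G,A,E,F,C] q_used=0 → run G
t=9: queue=[G,A,E,F,C] q_used=1 → run G
t=10: queue=[G,A,E,F,C] q_used=2 → run G
t=11: queue=[A,E,F,C,G] q_used=0 → run A
t=12: queue=[A,E,F,C,G] q_used=1 → run A
t=13: queue=[A,E,F,C,G] q_used=2 → run A
t=14: queue=[E,F,C,G,A] q_used=0 → run E
t=15: queue=[E,F,C,G,A] q_used=1 → run E
t=16: queue=[E,F,C,G,A] q_used=2 → run E
t=17: queue=[F,C,G,A,E] q_used=0 → run F
t=18: queue=[F,C,G,A,E] q_used=1 → run F
t=19: queue=[F,C,G,A,E] q_used=2 → run F
t=20: queue=[C,G,A,E,F] q_used=0 → run C
t=21: queue=[C,G,A,E,F] q_used=1 → run C
t=22: queue=[C,G,A,E,F] q_used=2 → run C
t=23: queue=[G,A,E,F] q_used=0 → run G
t=24: queue=[G,A,E,F] q_used=1 → run G
t=25: queue=[G,A,E,F] q_used=2 → run G
t=26: queue=[A,E,F,G] q_used=0 → run A
t=27: queue=[E,F,G] q_used=0 → run E
t=28: queue=[E,F,G] q_used=1 → run E
t=29: queue=[F,G] q_used=0 → run F
t=30: queue=[F,G] q_used=1 → run F
t=31: queue=[G] q_used=0 → run G
t=32: queue=[G] q_used=1 → run G
t=33: (idle)
t=34: (idle)
t=35: (idle)
t=36: (idle)
t=37: (idle)
t=38: (idle)

context switches = 13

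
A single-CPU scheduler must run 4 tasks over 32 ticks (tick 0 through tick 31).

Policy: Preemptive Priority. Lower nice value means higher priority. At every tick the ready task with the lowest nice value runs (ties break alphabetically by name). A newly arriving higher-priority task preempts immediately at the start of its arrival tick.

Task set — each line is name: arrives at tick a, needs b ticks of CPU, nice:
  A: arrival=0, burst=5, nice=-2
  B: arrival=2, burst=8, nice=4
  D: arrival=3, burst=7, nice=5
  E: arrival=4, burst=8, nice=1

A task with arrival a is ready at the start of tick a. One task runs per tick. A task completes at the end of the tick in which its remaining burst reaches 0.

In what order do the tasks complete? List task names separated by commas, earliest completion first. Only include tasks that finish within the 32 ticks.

completion order = A, E, B, D

t=0: ready={A} → run A
t=1: ready={A} → run A
t=2: ready={A,B} → run A
t=3: ready={A,B,D} → run A
t=4: ready={A,B,D,E} → run A
t=5: ready={B,D,E} → run E
t=6: ready={B,D,E} → run E
t=7: ready={B,D,E} → run E
t=8: ready={B,D,E} → run E
t=9: ready={B,D,E} → run E
t=10: ready={B,D,E} → run E
t=11: ready={B,D,E} → run E
t=12: ready={B,D,E} → run E
t=13: ready={B,D} → run B
t=14: ready={B,D} → run B
t=15: ready={B,D} → run B
t=16: ready={B,D} → run B
t=17: ready={B,D} → run B
t=18: ready={B,D} → run B
t=19: ready={B,D} → run B
t=20: ready={B,D} → run B
t=21: ready={D} → run D
t=22: ready={D} → run D
t=23: ready={D} → run D
t=24: ready={D} → run D
t=25: ready={D} → run D
t=26: ready={D} → run D
t=27: ready={D} → run D
t=28: (idle)
t=29: (idle)
t=30: (idle)
t=31: (idle)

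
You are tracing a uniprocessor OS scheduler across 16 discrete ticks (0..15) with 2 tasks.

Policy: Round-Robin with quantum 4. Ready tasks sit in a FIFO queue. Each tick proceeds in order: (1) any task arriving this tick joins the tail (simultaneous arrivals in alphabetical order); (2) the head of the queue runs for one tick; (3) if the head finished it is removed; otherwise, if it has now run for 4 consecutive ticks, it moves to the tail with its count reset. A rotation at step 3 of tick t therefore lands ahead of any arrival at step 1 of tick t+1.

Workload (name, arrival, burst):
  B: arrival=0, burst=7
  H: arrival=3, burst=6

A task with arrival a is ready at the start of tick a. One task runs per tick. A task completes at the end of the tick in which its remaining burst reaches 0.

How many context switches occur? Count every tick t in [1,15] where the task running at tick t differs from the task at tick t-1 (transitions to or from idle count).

context switches = 4

t=0: queue=[B] q_used=0 → run B
t=1: queue=[B] q_used=1 → run B
t=2: queue=[B] q_used=2 → run B
t=3: queue=[B,H] q_used=3 → run B
t=4: queue=[H,B] q_used=0 → run H
t=5: queue=[H,B] q_used=1 → run H
t=6: queue=[H,B] q_used=2 → run H
t=7: queue=[H,B] q_used=3 → run H
t=8: queue=[B,H] q_used=0 → run B
t=9: queue=[B,H] q_used=1 → run B
t=10: queue=[B,H] q_used=2 → run B
t=11: queue=[H] q_used=0 → run H
t=12: queue=[H] q_used=1 → run H
t=13: (idle)
t=14: (idle)
t=15: (idle)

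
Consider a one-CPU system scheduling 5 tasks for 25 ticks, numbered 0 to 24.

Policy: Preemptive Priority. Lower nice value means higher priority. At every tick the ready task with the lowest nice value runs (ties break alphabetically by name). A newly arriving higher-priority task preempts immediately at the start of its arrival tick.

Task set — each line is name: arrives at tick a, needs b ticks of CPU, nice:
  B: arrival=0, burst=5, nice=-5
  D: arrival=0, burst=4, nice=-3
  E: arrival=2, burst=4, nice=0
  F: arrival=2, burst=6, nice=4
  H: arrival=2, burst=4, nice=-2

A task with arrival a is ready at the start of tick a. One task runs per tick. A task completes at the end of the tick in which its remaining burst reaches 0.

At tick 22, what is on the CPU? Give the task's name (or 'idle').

running at tick 22 = F

t=0: ready={B,D} → run B
t=1: ready={B,D} → run B
t=2: ready={B,D,E,F,H} → run B
t=3: ready={B,D,E,F,H} → run B
t=4: ready={B,D,E,F,H} → run B
t=5: ready={D,E,F,H} → run D
t=6: ready={D,E,F,H} → run D
t=7: ready={D,E,F,H} → run D
t=8: ready={D,E,F,H} → run D
t=9: ready={E,F,H} → run H
t=10: ready={E,F,H} → run H
t=11: ready={E,F,H} → run H
t=12: ready={E,F,H} → run H
t=13: ready={E,F} → run E
t=14: ready={E,F} → run E
t=15: ready={E,F} → run E
t=16: ready={E,F} → run E
t=17: ready={F} → run F
t=18: ready={F} → run F
t=19: ready={F} → run F
t=20: ready={F} → run F
t=21: ready={F} → run F
t=22: ready={F} → run F
t=23: (idle)
t=24: (idle)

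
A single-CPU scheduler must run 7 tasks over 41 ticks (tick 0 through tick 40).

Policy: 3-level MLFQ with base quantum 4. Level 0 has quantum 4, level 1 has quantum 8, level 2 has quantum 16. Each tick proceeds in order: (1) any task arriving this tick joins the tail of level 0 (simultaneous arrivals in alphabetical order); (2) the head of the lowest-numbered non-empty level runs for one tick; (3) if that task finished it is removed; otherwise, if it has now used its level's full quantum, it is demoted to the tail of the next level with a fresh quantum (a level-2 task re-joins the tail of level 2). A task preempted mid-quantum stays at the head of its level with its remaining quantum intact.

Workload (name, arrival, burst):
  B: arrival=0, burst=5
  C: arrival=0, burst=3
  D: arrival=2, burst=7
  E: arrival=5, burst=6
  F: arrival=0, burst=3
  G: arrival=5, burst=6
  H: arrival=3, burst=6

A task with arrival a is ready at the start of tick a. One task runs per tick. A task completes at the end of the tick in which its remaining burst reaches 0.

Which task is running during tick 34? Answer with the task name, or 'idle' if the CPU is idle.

t=0: L0/L1/L2 = BCF/-/- → run B
t=1: L0/L1/L2 = BCF/-/- → run B
t=2: L0/L1/L2 = BCFD/-/- → run B
t=3: L0/L1/L2 = BCFDH/-/- → run B
t=4: L0/L1/L2 = CFDH/B/- → run C
t=5: L0/L1/L2 = CFDHEG/B/- → run C
t=6: L0/L1/L2 = CFDHEG/B/- → run C
t=7: L0/L1/L2 = FDHEG/B/- → run F
t=8: L0/L1/L2 = FDHEG/B/- → run F
t=9: L0/L1/L2 = FDHEG/B/- → run F
t=10: L0/L1/L2 = DHEG/B/- → run D
t=11: L0/L1/L2 = DHEG/B/- → run D
t=12: L0/L1/L2 = DHEG/B/- → run D
t=13: L0/L1/L2 = DHEG/B/- → run D
t=14: L0/L1/L2 = HEG/BD/- → run H
t=15: L0/L1/L2 = HEG/BD/- → run H
t=16: L0/L1/L2 = HEG/BD/- → run H
t=17: L0/L1/L2 = HEG/BD/- → run H
t=18: L0/L1/L2 = EG/BDH/- → run E
t=19: L0/L1/L2 = EG/BDH/- → run E
t=20: L0/L1/L2 = EG/BDH/- → run E
t=21: L0/L1/L2 = EG/BDH/- → run E
t=22: L0/L1/L2 = G/BDHE/- → run G
t=23: L0/L1/L2 = G/BDHE/- → run G
t=24: L0/L1/L2 = G/BDHE/- → run G
t=25: L0/L1/L2 = G/BDHE/- → run G
t=26: L0/L1/L2 = -/BDHEG/- → run B
t=27: L0/L1/L2 = -/DHEG/- → run D
t=28: L0/L1/L2 = -/DHEG/- → run D
t=29: L0/L1/L2 = -/DHEG/- → run D
t=30: L0/L1/L2 = -/HEG/- → run H
t=31: L0/L1/L2 = -/HEG/- → run H
t=32: L0/L1/L2 = -/EG/- → run E
t=33: L0/L1/L2 = -/EG/- → run E
t=34: L0/L1/L2 = -/G/- → run G
t=35: L0/L1/L2 = -/G/- → run G
t=36: (idle)
t=37: (idle)
t=38: (idle)
t=39: (idle)
t=40: (idle)

running at tick 34 = G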